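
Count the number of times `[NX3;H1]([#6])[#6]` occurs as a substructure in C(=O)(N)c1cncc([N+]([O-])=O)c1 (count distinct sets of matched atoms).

[NX3;H1]([#6])[#6] is the SMARTS for a secondary amine: a trivalent nitrogen with one H, bonded to two carbons.
The molecule has a primary amide (-C(=O)NH2), but the -C(=O)NH2 nitrogen has H2, not H1; nothing else fits, so there are 0 matches.

0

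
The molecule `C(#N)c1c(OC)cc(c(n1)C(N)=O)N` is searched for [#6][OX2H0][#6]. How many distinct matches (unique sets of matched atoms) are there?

[#6][OX2H0][#6] is the SMARTS for an ether: an aliphatic oxygen bridging two carbons with no H on the oxygen.
Exactly one fragment in the molecule meets all constraints, giving 1 match.

1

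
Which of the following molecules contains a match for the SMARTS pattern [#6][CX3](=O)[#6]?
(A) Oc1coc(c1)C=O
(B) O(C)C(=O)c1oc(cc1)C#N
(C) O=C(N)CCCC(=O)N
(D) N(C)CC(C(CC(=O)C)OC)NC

D

[#6][CX3](=O)[#6] describes a carbonyl carbon (no H) flanked by two carbons (a ketone).
(A) has an aldehyde (-CHO) but the carbonyl carbon has H1, so it is not flanked by two carbons.
(B) has a methyl-ester group (-C(=O)OCH3) but one neighbour of the carbonyl carbon is O, not C.
(C) has a primary amide (-C(=O)NH2) but one neighbour of the carbonyl carbon is N, not C.
(D) contains an acetyl/ketone group (-C(=O)CH3), which satisfies every atom and bond constraint.
So the answer is (D).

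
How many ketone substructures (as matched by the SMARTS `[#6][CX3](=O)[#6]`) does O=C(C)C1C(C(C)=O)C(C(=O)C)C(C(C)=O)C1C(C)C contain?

4

[#6][CX3](=O)[#6] is the SMARTS for a ketone: a carbonyl carbon (no H) flanked by two carbons.
The molecule carries 4 separate instances of an acetyl/ketone group (-C(=O)CH3) meeting every constraint; each maps to a distinct set of atoms, giving 4 matches.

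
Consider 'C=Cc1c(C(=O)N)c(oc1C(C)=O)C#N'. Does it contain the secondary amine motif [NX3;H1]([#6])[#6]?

No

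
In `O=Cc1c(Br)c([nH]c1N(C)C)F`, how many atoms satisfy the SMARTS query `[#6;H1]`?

1

The query [#6;H1] means: any carbon bearing exactly one hydrogen.
Check the 12 heavy atoms by environment: 1× n (aromatic, H1) → no; 4× c (aromatic, H0) → no; 1× N (H0) → no; 2× C (H3) → no; 1× C (H1) → match; 1× O (H0) → no; 1× F (H0) → no; 1× Br (H0) → no.
That gives 1 matching atom.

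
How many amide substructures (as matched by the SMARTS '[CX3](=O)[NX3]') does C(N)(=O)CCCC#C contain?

1

[CX3](=O)[NX3] is the SMARTS for an amide: a carbonyl carbon bonded to a trivalent nitrogen.
Exactly one fragment in the molecule meets all constraints, giving 1 match.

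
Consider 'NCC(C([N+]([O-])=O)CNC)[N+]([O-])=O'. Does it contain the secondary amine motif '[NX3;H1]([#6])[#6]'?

Yes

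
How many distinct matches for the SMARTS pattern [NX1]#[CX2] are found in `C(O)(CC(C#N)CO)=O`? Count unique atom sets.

[NX1]#[CX2] is the SMARTS for a nitrile: a nitrogen triple-bonded to a two-connected carbon.
Exactly one fragment in the molecule meets all constraints, giving 1 match.

1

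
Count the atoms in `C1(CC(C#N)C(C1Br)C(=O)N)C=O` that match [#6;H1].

5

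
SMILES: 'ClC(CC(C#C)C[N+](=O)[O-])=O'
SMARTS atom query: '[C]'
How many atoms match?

6

Check the 11 heavy atoms by environment: 6× C → match; 1× N (charge +1) → no; 1× O (charge -1) → no; 2× O → no; 1× Cl → no.
That gives 6 matching atoms.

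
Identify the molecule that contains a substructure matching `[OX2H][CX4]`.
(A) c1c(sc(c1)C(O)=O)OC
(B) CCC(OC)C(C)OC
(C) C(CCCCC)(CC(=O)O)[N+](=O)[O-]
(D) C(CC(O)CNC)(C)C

D

[OX2H][CX4] describes a hydroxyl oxygen bound to an sp3 (X4) carbon (an aliphatic alcohol).
(A) has a methoxy ether (-OCH3) but the oxygen has H0 (ether), not H1.
(B) has a methoxy ether (-OCH3) but the oxygen has H0 (ether), not H1.
(C) has a carboxylic acid group (-C(=O)OH) but the -OH is on a CX3 carbonyl carbon, not a CX4 carbon.
(D) contains a hydroxyl group (-OH), which satisfies every atom and bond constraint.
So the answer is (D).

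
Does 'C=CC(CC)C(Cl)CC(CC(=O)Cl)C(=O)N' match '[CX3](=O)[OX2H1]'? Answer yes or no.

The pattern [CX3](=O)[OX2H1] describes an sp2 carbon double-bonded to O and single-bonded to an -OH oxygen — a carboxylic acid.
The closest candidate here is a primary amide (-C(=O)NH2), but the carbonyl is bonded to N, not to an -OH oxygen. No other fragment satisfies the full query, so there is no match.

No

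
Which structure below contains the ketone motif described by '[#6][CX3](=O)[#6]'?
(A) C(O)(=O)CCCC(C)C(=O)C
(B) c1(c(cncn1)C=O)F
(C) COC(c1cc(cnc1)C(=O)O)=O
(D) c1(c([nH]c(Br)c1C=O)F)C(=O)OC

A

[#6][CX3](=O)[#6] describes a carbonyl carbon (no H) flanked by two carbons (a ketone).
(A) contains an acetyl/ketone group (-C(=O)CH3), which satisfies every atom and bond constraint.
(B) has an aldehyde (-CHO) but the carbonyl carbon has H1, so it is not flanked by two carbons.
(C) has a carboxylic acid group (-C(=O)OH) but one neighbour of the carbonyl carbon is O, not C.
(D) has an aldehyde (-CHO) but the carbonyl carbon has H1, so it is not flanked by two carbons.
So the answer is (A).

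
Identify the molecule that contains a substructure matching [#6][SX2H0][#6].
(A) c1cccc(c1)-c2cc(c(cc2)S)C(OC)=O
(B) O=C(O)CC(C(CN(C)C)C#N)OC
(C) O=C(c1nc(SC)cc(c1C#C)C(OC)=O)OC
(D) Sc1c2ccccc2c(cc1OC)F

C

[#6][SX2H0][#6] describes an aliphatic sulfur bridging two carbons with no H on the sulfur (a thioether).
(A) has a thiol (-SH) but the sulfur has H1, not H0 bridging two carbons.
(B) has a methoxy ether (-OCH3) but the bridging atom is O, not S.
(C) contains a methylthio ether (-SCH3), which satisfies every atom and bond constraint.
(D) has a methoxy ether (-OCH3) but the bridging atom is O, not S.
So the answer is (C).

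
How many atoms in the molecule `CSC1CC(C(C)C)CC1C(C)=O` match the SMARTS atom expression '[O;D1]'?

1

The query [O;D1] means: aliphatic oxygen bonded to exactly one heavy atom.
Check the 13 heavy atoms by environment: 5× C (D3) → no; 2× C (D2) → no; 1× O (D1) → match; 4× C (D1) → no; 1× S (D2) → no.
That gives 1 matching atom.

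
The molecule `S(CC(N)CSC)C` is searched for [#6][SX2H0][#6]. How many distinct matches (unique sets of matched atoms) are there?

[#6][SX2H0][#6] is the SMARTS for a thioether: an aliphatic sulfur bridging two carbons with no H on the sulfur.
The molecule carries 2 separate instances of a methylthio ether (-SCH3) meeting every constraint; each maps to a distinct set of atoms, giving 2 matches.

2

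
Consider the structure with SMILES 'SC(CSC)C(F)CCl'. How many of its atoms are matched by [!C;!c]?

4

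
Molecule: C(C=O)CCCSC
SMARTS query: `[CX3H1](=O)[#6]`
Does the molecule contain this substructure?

The pattern [CX3H1](=O)[#6] describes an sp2 carbon with one H, double-bonded to O and single-bonded to carbon — an aldehyde.
The molecule carries an aldehyde (-CHO), whose atoms satisfy every constraint of the query, so the pattern matches.

Yes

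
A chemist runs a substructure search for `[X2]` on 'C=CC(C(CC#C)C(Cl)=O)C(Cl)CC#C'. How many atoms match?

4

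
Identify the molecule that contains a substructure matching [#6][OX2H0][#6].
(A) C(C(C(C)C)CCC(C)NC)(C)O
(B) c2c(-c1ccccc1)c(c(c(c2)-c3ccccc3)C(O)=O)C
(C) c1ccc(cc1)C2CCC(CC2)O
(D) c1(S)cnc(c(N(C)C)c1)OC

D

[#6][OX2H0][#6] describes an aliphatic oxygen bridging two carbons with no H on the oxygen (an ether).
(A) has a hydroxyl group (-OH) but the oxygen has H1, not H0 bridging two carbons.
(B) has a carboxylic acid group (-C(=O)OH) but the -OH oxygen has H1; the =O is OX1, not OX2.
(C) has a hydroxyl group (-OH) but the oxygen has H1, not H0 bridging two carbons.
(D) contains a methoxy ether (-OCH3), which satisfies every atom and bond constraint.
So the answer is (D).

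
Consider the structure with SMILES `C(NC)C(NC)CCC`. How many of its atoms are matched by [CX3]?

0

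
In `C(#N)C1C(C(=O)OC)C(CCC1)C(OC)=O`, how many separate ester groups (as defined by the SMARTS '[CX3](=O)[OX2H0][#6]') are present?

2

[CX3](=O)[OX2H0][#6] is the SMARTS for an ester: a carbonyl carbon bonded to an oxygen that is itself bonded to carbon (no H on that O).
The molecule carries 2 separate instances of a methyl-ester group (-C(=O)OCH3) meeting every constraint; each maps to a distinct set of atoms, giving 2 matches.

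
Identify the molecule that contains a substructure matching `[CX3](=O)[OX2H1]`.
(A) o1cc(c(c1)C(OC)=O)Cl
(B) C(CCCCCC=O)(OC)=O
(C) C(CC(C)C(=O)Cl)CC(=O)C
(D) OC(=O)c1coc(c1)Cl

D

[CX3](=O)[OX2H1] describes an sp2 carbon double-bonded to O and single-bonded to an -OH oxygen (a carboxylic acid).
(A) has a methyl-ester group (-C(=O)OCH3) but the singly-bonded O has no H (OX2H0, not OX2H1).
(B) has an aldehyde (-CHO) but there is no singly-bonded oxygen on the carbonyl carbon.
(C) has an acyl chloride (-C(=O)Cl) but the carbonyl is bonded to Cl, not to an -OH oxygen.
(D) contains a carboxylic acid group (-C(=O)OH), which satisfies every atom and bond constraint.
So the answer is (D).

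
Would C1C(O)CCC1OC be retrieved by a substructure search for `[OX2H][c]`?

The pattern [OX2H][c] describes a hydroxyl oxygen attached to an aromatic carbon — a phenol.
The closest candidate here is a hydroxyl group (-OH), but the -OH is on an aliphatic carbon, not an aromatic c. No other fragment satisfies the full query, so there is no match.

No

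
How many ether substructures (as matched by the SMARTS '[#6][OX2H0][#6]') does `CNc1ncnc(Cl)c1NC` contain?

0

[#6][OX2H0][#6] is the SMARTS for an ether: an aliphatic oxygen bridging two carbons with no H on the oxygen.
No fragment in the molecule satisfies every constraint, giving 0 matches.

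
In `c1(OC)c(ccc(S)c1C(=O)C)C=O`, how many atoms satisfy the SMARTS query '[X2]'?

The query [X2] means: any atom with exactly two total connections (bonds + H).
Check the 14 heavy atoms by environment: 6× c (aromatic, X3) → no; 1× O (X2) → match; 2× C (X4) → no; 2× C (X3) → no; 2× O (X1) → no; 1× S (X2) → match.
Summing the matching environments: 1 + 1 = 2 matching atoms.

2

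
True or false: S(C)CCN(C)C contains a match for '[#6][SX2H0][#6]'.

True

The pattern [#6][SX2H0][#6] describes an aliphatic sulfur bridging two carbons with no H on the sulfur — a thioether.
The molecule carries a methylthio ether (-SCH3), whose atoms satisfy every constraint of the query, so the pattern matches.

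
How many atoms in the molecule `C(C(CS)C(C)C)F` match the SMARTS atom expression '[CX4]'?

The query [CX4] means: C with X4: aliphatic carbon with exactly 4 total connections (bonds + H).
Check the 8 heavy atoms by environment: 6× C (X4) → match; 1× F (X1) → no; 1× S (X2) → no.
That gives 6 matching atoms.

6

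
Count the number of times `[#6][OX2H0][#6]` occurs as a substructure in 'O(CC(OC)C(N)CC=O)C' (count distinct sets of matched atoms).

[#6][OX2H0][#6] is the SMARTS for an ether: an aliphatic oxygen bridging two carbons with no H on the oxygen.
The molecule carries 2 separate instances of a methoxy ether (-OCH3) meeting every constraint; each maps to a distinct set of atoms, giving 2 matches.

2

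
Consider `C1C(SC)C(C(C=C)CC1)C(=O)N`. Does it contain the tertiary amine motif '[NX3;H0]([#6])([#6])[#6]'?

No

The pattern [NX3;H0]([#6])([#6])[#6] describes a trivalent nitrogen with no H, bonded to three carbons — a tertiary amine.
The closest candidate here is a primary amide (-C(=O)NH2), but the amide nitrogen has H2 and only one carbon neighbour. No other fragment satisfies the full query, so there is no match.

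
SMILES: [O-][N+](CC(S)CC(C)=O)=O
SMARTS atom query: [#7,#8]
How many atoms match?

4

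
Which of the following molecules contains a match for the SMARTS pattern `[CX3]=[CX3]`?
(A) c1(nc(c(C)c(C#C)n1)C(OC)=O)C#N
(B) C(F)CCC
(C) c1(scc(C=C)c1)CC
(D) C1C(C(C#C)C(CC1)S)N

C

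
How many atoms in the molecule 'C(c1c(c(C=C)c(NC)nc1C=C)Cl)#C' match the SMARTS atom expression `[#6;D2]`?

The query [#6;D2] means: any carbon bonded to exactly two heavy atoms.
Check the 15 heavy atoms by environment: 1× n (aromatic, D2) → no; 5× c (aromatic, D3) → no; 1× Cl (D1) → no; 3× C (D2) → match; 4× C (D1) → no; 1× N (D2) → no.
That gives 3 matching atoms.

3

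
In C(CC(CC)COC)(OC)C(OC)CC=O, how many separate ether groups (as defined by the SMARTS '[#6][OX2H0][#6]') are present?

[#6][OX2H0][#6] is the SMARTS for an ether: an aliphatic oxygen bridging two carbons with no H on the oxygen.
The molecule carries 3 separate instances of a methoxy ether (-OCH3) meeting every constraint; each maps to a distinct set of atoms, giving 3 matches.

3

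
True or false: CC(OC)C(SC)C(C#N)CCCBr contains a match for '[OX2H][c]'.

False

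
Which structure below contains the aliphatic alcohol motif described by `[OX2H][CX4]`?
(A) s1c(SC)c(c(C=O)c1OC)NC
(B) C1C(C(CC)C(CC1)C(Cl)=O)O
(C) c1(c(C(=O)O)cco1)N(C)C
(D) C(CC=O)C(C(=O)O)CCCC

B

[OX2H][CX4] describes a hydroxyl oxygen bound to an sp3 (X4) carbon (an aliphatic alcohol).
(A) has a methoxy ether (-OCH3) but the oxygen has H0 (ether), not H1.
(B) contains a hydroxyl group (-OH), which satisfies every atom and bond constraint.
(C) has a carboxylic acid group (-C(=O)OH) but the -OH is on a CX3 carbonyl carbon, not a CX4 carbon.
(D) has a carboxylic acid group (-C(=O)OH) but the -OH is on a CX3 carbonyl carbon, not a CX4 carbon.
So the answer is (B).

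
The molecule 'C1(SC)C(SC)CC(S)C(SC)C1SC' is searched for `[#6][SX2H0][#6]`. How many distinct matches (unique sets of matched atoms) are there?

4

[#6][SX2H0][#6] is the SMARTS for a thioether: an aliphatic sulfur bridging two carbons with no H on the sulfur.
The molecule carries 4 separate instances of a methylthio ether (-SCH3) meeting every constraint; each maps to a distinct set of atoms, giving 4 matches.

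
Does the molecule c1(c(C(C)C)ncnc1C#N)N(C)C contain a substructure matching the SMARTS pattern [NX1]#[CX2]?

The pattern [NX1]#[CX2] describes a nitrogen triple-bonded to a two-connected carbon — a nitrile.
The molecule carries a nitrile (-C#N), whose atoms satisfy every constraint of the query, so the pattern matches.

Yes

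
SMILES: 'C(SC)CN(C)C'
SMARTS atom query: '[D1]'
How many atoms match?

3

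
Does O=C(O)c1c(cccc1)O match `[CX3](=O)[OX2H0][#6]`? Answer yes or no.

No

The pattern [CX3](=O)[OX2H0][#6] describes a carbonyl carbon bonded to an oxygen that is itself bonded to carbon (no H on that O) — an ester.
The closest candidate here is a carboxylic acid group (-C(=O)OH), but the singly-bonded O carries H (OX2H1, not H0). No other fragment satisfies the full query, so there is no match.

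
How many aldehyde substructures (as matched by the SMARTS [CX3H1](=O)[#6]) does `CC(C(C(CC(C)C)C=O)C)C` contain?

[CX3H1](=O)[#6] is the SMARTS for an aldehyde: an sp2 carbon with one H, double-bonded to O and single-bonded to carbon.
Exactly one fragment in the molecule meets all constraints, giving 1 match.

1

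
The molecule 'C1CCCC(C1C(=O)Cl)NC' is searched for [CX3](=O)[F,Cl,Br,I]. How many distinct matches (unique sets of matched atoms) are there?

1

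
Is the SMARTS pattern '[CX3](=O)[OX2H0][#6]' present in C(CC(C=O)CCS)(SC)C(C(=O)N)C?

No

The pattern [CX3](=O)[OX2H0][#6] describes a carbonyl carbon bonded to an oxygen that is itself bonded to carbon (no H on that O) — an ester.
The closest candidate here is a primary amide (-C(=O)NH2), but the carbonyl is bonded to N, not to an O-C linkage. No other fragment satisfies the full query, so there is no match.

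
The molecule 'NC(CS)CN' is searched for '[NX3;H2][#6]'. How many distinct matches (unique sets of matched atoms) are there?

[NX3;H2][#6] is the SMARTS for a primary amine: a trivalent nitrogen with two H attached to carbon.
The molecule carries 2 separate instances of a primary amino group (-NH2) meeting every constraint; each maps to a distinct set of atoms, giving 2 matches.

2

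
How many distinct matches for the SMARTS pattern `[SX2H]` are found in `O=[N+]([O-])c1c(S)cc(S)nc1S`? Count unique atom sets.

3

[SX2H] is the SMARTS for a thiol: an aliphatic sulfur with two connections, one being H.
The molecule carries 3 separate instances of a thiol (-SH) meeting every constraint; each maps to a distinct set of atoms, giving 3 matches.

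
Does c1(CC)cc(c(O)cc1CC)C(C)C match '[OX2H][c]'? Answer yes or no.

The pattern [OX2H][c] describes a hydroxyl oxygen attached to an aromatic carbon — a phenol.
The molecule carries a hydroxyl group (-OH), whose atoms satisfy every constraint of the query, so the pattern matches.

Yes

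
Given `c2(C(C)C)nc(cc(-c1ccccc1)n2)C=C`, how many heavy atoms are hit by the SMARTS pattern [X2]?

2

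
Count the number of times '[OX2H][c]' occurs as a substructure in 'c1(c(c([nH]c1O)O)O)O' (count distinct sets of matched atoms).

[OX2H][c] is the SMARTS for a phenol: a hydroxyl oxygen attached to an aromatic carbon.
The molecule carries 4 separate instances of a hydroxyl group (-OH) meeting every constraint; each maps to a distinct set of atoms, giving 4 matches.

4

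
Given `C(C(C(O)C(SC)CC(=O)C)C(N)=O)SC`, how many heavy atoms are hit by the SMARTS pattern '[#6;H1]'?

3

The query [#6;H1] means: any carbon bearing exactly one hydrogen.
Check the 16 heavy atoms by environment: 2× C (H2) → no; 3× C (H1) → match; 1× O (H1) → no; 2× C (H0) → no; 2× O (H0) → no; 1× N (H2) → no; 2× S (H0) → no; 3× C (H3) → no.
That gives 3 matching atoms.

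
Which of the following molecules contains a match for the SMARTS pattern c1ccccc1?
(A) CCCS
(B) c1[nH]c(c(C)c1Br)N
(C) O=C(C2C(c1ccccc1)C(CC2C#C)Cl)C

c1ccccc1 describes six aromatic carbons in a ring (a benzene ring).
(A) has a methyl group (-CH3) but no six-membered all-carbon aromatic ring is present.
(B) has a methyl group (-CH3) but no six-membered all-carbon aromatic ring is present.
(C) contains a phenyl ring, which satisfies every atom and bond constraint.
So the answer is (C).

C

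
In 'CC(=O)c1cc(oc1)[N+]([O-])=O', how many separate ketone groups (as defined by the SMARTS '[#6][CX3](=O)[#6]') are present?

1

[#6][CX3](=O)[#6] is the SMARTS for a ketone: a carbonyl carbon (no H) flanked by two carbons.
Exactly one fragment in the molecule meets all constraints, giving 1 match.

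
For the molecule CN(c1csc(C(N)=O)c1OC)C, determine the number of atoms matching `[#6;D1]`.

3

The query [#6;D1] means: carbon bonded to exactly one heavy atom.
Check the 13 heavy atoms by environment: 1× s (aromatic, D2) → no; 3× c (aromatic, D3) → no; 1× c (aromatic, D2) → no; 1× N (D3) → no; 3× C (D1) → match; 1× C (D3) → no; 1× O (D1) → no; 1× N (D1) → no; 1× O (D2) → no.
That gives 3 matching atoms.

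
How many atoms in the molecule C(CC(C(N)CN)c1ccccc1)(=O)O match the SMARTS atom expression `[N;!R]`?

2

The query [N;!R] means: aliphatic nitrogen not in a ring.
Check the 15 heavy atoms by environment: 5× C (acyclic) → no; 6× c (aromatic, in 6-ring) → no; 2× N (acyclic) → match; 2× O (acyclic) → no.
That gives 2 matching atoms.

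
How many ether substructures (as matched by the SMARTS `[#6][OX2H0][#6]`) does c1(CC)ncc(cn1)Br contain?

0

[#6][OX2H0][#6] is the SMARTS for an ether: an aliphatic oxygen bridging two carbons with no H on the oxygen.
No fragment in the molecule satisfies every constraint, giving 0 matches.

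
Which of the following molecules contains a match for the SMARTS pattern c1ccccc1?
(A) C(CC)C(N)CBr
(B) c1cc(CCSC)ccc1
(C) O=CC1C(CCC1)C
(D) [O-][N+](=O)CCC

c1ccccc1 describes six aromatic carbons in a ring (a benzene ring).
(A) has a methyl group (-CH3) but no six-membered all-carbon aromatic ring is present.
(B) contains a phenyl ring, which satisfies every atom and bond constraint.
(C) has a methyl group (-CH3) but no six-membered all-carbon aromatic ring is present.
(D) has a methyl group (-CH3) but no six-membered all-carbon aromatic ring is present.
So the answer is (B).

B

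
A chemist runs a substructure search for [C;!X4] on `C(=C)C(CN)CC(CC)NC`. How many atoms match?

The query [C;!X4] means: aliphatic carbon that does not have four total connections.
Check the 11 heavy atoms by environment: 7× C (X4) → no; 2× N (X3) → no; 2× C (X3) → match.
That gives 2 matching atoms.

2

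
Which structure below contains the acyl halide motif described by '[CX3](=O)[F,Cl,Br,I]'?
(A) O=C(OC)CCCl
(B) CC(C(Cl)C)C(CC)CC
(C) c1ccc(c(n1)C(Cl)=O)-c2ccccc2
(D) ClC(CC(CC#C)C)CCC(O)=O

C

[CX3](=O)[F,Cl,Br,I] describes a carbonyl carbon bonded to a halogen (an acyl halide).
(A) has a chloro substituent but the Cl is not on a carbonyl carbon.
(B) has a chloro substituent but the Cl is not on a carbonyl carbon.
(C) contains an acyl chloride (-C(=O)Cl), which satisfies every atom and bond constraint.
(D) has a chloro substituent but the Cl is not on a carbonyl carbon.
So the answer is (C).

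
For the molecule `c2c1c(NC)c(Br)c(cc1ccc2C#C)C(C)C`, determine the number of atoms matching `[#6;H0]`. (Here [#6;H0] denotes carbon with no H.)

7

Check the 18 heavy atoms by environment: 6× c (aromatic, H0) → match; 4× c (aromatic, H1) → no; 2× C (H1) → no; 3× C (H3) → no; 1× Br (H0) → no; 1× N (H1) → no; 1× C (H0) → match.
Summing the matching environments: 6 + 1 = 7 matching atoms.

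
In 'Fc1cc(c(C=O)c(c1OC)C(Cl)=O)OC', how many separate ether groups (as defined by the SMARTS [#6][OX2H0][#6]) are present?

[#6][OX2H0][#6] is the SMARTS for an ether: an aliphatic oxygen bridging two carbons with no H on the oxygen.
The molecule carries 2 separate instances of a methoxy ether (-OCH3) meeting every constraint; each maps to a distinct set of atoms, giving 2 matches.

2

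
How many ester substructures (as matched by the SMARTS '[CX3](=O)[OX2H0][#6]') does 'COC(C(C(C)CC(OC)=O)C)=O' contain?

2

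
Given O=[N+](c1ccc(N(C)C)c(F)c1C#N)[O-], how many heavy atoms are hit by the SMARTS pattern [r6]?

6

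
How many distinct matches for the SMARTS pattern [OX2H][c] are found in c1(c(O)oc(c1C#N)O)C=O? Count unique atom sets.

2

[OX2H][c] is the SMARTS for a phenol: a hydroxyl oxygen attached to an aromatic carbon.
The molecule carries 2 separate instances of a hydroxyl group (-OH) meeting every constraint; each maps to a distinct set of atoms, giving 2 matches.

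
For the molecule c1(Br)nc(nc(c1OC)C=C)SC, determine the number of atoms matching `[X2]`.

4

The query [X2] means: any atom with exactly two total connections (bonds + H).
Check the 13 heavy atoms by environment: 2× n (aromatic, X2) → match; 4× c (aromatic, X3) → no; 2× C (X3) → no; 1× S (X2) → match; 2× C (X4) → no; 1× Br (X1) → no; 1× O (X2) → match.
Summing the matching environments: 2 + 1 + 1 = 4 matching atoms.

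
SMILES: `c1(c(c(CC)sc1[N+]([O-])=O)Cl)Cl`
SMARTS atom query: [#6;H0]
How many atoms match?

4

The query [#6;H0] means: any carbon with no attached hydrogen.
Check the 12 heavy atoms by environment: 1× s (aromatic, H0) → no; 4× c (aromatic, H0) → match; 1× N (charge +1, H0) → no; 1× O (charge -1, H0) → no; 1× O (H0) → no; 1× C (H2) → no; 1× C (H3) → no; 2× Cl (H0) → no.
That gives 4 matching atoms.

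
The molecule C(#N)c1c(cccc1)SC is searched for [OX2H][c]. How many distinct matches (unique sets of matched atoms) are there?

0

[OX2H][c] is the SMARTS for a phenol: a hydroxyl oxygen attached to an aromatic carbon.
No fragment in the molecule satisfies every constraint, giving 0 matches.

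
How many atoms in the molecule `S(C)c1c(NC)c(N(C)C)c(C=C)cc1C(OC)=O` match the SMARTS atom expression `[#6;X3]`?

9

The query [#6;X3] means: any carbon (aromatic or not) with three total connections.
Check the 19 heavy atoms by environment: 6× c (aromatic, X3) → match; 2× N (X3) → no; 5× C (X4) → no; 3× C (X3) → match; 1× O (X1) → no; 1× O (X2) → no; 1× S (X2) → no.
Summing the matching environments: 6 + 3 = 9 matching atoms.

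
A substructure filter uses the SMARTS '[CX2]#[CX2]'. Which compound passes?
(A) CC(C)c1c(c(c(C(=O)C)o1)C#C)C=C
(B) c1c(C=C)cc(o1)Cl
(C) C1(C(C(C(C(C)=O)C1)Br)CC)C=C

[CX2]#[CX2] describes a carbon-carbon triple bond (an alkyne).
(A) contains an ethynyl group (-C#CH), which satisfies every atom and bond constraint.
(B) has a vinyl group (-CH=CH2) but the C=C is a double bond; both carbons are CX3, not CX2.
(C) has a vinyl group (-CH=CH2) but the C=C is a double bond; both carbons are CX3, not CX2.
So the answer is (A).

A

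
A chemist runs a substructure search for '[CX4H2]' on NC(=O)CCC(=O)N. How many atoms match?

The query [CX4H2] means: sp3 carbon (X4) with exactly two hydrogens.
Check the 8 heavy atoms by environment: 2× C (H2, X4) → match; 2× C (H0, X3) → no; 2× O (H0, X1) → no; 2× N (H2, X3) → no.
That gives 2 matching atoms.

2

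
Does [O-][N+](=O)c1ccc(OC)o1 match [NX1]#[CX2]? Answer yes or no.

No

The pattern [NX1]#[CX2] describes a nitrogen triple-bonded to a two-connected carbon — a nitrile.
The closest candidate here is a nitro group (-[N+](=O)[O-]), but there is no C#N triple bond. No other fragment satisfies the full query, so there is no match.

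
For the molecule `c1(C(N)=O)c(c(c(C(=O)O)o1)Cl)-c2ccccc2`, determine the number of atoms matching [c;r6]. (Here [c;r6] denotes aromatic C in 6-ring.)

Check the 18 heavy atoms by environment: 1× o (aromatic, in 5-ring) → no; 4× c (aromatic, in 5-ring) → no; 2× C (acyclic) → no; 3× O (acyclic) → no; 1× N (acyclic) → no; 6× c (aromatic, in 6-ring) → match; 1× Cl (acyclic) → no.
That gives 6 matching atoms.

6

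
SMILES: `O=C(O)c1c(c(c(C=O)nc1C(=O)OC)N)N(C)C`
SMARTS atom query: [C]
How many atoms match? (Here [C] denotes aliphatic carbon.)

The query [C] means: uppercase C matches aliphatic (non-aromatic) carbon only.
Check the 19 heavy atoms by environment: 1× n (aromatic) → no; 5× c (aromatic) → no; 2× N → no; 6× C → match; 5× O → no.
That gives 6 matching atoms.

6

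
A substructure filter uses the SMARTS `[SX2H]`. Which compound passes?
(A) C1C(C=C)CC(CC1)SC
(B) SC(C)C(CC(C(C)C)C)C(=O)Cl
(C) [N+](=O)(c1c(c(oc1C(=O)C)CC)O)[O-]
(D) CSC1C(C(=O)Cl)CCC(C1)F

B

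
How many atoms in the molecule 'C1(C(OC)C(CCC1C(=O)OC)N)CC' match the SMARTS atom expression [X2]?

2

Check the 15 heavy atoms by environment: 10× C (X4) → no; 1× C (X3) → no; 1× O (X1) → no; 2× O (X2) → match; 1× N (X3) → no.
That gives 2 matching atoms.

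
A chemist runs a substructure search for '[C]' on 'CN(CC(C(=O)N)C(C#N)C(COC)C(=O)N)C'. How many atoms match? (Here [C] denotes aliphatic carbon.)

11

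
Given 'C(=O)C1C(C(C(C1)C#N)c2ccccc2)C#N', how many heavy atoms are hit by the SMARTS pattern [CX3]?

1

The query [CX3] means: C with X3: aliphatic carbon with exactly 3 total connections.
Check the 17 heavy atoms by environment: 5× C (X4) → no; 2× C (X2) → no; 2× N (X1) → no; 6× c (aromatic, X3) → no; 1× C (X3) → match; 1× O (X1) → no.
That gives 1 matching atom.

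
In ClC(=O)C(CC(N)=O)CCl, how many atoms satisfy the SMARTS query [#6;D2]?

2

The query [#6;D2] means: any carbon bonded to exactly two heavy atoms.
Check the 10 heavy atoms by environment: 2× C (D2) → match; 3× C (D3) → no; 2× O (D1) → no; 2× Cl (D1) → no; 1× N (D1) → no.
That gives 2 matching atoms.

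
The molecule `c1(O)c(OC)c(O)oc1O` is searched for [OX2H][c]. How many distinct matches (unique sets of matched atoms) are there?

[OX2H][c] is the SMARTS for a phenol: a hydroxyl oxygen attached to an aromatic carbon.
The molecule carries 3 separate instances of a hydroxyl group (-OH) meeting every constraint; each maps to a distinct set of atoms, giving 3 matches.

3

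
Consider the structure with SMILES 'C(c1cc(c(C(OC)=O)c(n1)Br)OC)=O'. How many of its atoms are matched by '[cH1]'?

The query [cH1] means: aromatic carbon bearing exactly one hydrogen.
Check the 15 heavy atoms by environment: 1× n (aromatic, H0) → no; 4× c (aromatic, H0) → no; 1× c (aromatic, H1) → match; 1× C (H1) → no; 4× O (H0) → no; 2× C (H3) → no; 1× Br (H0) → no; 1× C (H0) → no.
That gives 1 matching atom.

1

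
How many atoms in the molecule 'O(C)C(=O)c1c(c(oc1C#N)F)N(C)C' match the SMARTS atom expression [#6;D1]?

3

Check the 15 heavy atoms by environment: 1× o (aromatic, D2) → no; 4× c (aromatic, D3) → no; 1× N (D3) → no; 3× C (D1) → match; 1× F (D1) → no; 1× C (D3) → no; 1× O (D1) → no; 1× O (D2) → no; 1× C (D2) → no; 1× N (D1) → no.
That gives 3 matching atoms.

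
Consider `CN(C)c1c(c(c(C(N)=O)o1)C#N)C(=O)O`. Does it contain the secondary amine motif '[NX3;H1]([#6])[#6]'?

No

The pattern [NX3;H1]([#6])[#6] describes a trivalent nitrogen with one H, bonded to two carbons — a secondary amine.
The closest candidate here is a dimethylamino group (-N(CH3)2), but the nitrogen has H0, not H1. No other fragment satisfies the full query, so there is no match.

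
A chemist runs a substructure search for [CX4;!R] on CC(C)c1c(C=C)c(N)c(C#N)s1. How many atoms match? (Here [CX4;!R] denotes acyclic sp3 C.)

The query [CX4;!R] means: aliphatic carbon with four total connections, not in a ring.
Check the 13 heavy atoms by environment: 1× s (aromatic, X2, in 5-ring) → no; 4× c (aromatic, X3, in 5-ring) → no; 1× N (X3, acyclic) → no; 1× C (X2, acyclic) → no; 1× N (X1, acyclic) → no; 2× C (X3, acyclic) → no; 3× C (X4, acyclic) → match.
That gives 3 matching atoms.

3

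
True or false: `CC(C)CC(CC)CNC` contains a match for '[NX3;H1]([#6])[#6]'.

True

The pattern [NX3;H1]([#6])[#6] describes a trivalent nitrogen with one H, bonded to two carbons — a secondary amine.
The molecule carries an N-methylamino group (-NHCH3), whose atoms satisfy every constraint of the query, so the pattern matches.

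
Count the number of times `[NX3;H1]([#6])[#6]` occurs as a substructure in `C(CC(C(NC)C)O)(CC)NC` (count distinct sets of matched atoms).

2

[NX3;H1]([#6])[#6] is the SMARTS for a secondary amine: a trivalent nitrogen with one H, bonded to two carbons.
The molecule carries 2 separate instances of an N-methylamino group (-NHCH3) meeting every constraint; each maps to a distinct set of atoms, giving 2 matches.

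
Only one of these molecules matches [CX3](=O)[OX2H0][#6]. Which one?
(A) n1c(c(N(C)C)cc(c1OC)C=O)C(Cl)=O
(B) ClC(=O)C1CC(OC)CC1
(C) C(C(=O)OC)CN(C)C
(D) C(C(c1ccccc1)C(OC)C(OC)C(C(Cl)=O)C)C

[CX3](=O)[OX2H0][#6] describes a carbonyl carbon bonded to an oxygen that is itself bonded to carbon (no H on that O) (an ester).
(A) has a methoxy ether (-OCH3) but the ether oxygen is not adjacent to a C=O carbon.
(B) has a methoxy ether (-OCH3) but the ether oxygen is not adjacent to a C=O carbon.
(C) contains a methyl-ester group (-C(=O)OCH3), which satisfies every atom and bond constraint.
(D) has a methoxy ether (-OCH3) but the ether oxygen is not adjacent to a C=O carbon.
So the answer is (C).

C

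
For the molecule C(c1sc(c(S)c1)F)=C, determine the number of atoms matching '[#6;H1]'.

2

The query [#6;H1] means: any carbon bearing exactly one hydrogen.
Check the 9 heavy atoms by environment: 1× s (aromatic, H0) → no; 3× c (aromatic, H0) → no; 1× c (aromatic, H1) → match; 1× F (H0) → no; 1× S (H1) → no; 1× C (H1) → match; 1× C (H2) → no.
Summing the matching environments: 1 + 1 = 2 matching atoms.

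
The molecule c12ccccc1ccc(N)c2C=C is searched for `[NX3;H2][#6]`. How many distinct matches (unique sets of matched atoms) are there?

[NX3;H2][#6] is the SMARTS for a primary amine: a trivalent nitrogen with two H attached to carbon.
Exactly one fragment in the molecule meets all constraints, giving 1 match.

1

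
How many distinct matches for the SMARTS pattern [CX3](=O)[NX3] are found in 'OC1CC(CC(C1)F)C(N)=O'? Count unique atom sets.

[CX3](=O)[NX3] is the SMARTS for an amide: a carbonyl carbon bonded to a trivalent nitrogen.
Exactly one fragment in the molecule meets all constraints, giving 1 match.

1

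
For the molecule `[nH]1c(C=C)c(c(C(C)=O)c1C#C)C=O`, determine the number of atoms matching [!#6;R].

1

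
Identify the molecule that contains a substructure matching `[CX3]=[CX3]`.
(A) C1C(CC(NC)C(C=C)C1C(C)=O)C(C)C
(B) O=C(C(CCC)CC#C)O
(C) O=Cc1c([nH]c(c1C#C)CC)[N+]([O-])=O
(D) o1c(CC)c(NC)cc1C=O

[CX3]=[CX3] describes a non-aromatic C=C double bond between two sp2 carbons (an alkene).
(A) contains a vinyl group (-CH=CH2), which satisfies every atom and bond constraint.
(B) has an ethynyl group (-C#CH) but the C-C bond is a triple bond, not a double bond.
(C) has an ethynyl group (-C#CH) but the C-C bond is a triple bond, not a double bond.
(D) has an ethyl group (-CH2CH3) but its C-C bond is a single bond between CX4 carbons, not CX3=CX3.
So the answer is (A).

A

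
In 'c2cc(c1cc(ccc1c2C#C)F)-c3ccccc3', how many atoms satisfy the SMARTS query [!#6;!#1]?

1

The query [!#6;!#1] means: not carbon and not hydrogen — any heteroatom.
Check the 19 heavy atoms by environment: 16× c (aromatic) → no; 2× C → no; 1× F → match.
That gives 1 matching atom.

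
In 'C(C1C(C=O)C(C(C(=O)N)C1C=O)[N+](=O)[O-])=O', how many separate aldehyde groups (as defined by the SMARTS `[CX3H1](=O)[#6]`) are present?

3

[CX3H1](=O)[#6] is the SMARTS for an aldehyde: an sp2 carbon with one H, double-bonded to O and single-bonded to carbon.
The molecule carries 3 separate instances of an aldehyde (-CHO) meeting every constraint; each maps to a distinct set of atoms, giving 3 matches.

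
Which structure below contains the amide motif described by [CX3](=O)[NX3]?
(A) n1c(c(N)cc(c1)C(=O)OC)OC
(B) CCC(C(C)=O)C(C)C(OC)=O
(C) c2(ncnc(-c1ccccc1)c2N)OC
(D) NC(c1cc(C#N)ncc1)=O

D

[CX3](=O)[NX3] describes a carbonyl carbon bonded to a trivalent nitrogen (an amide).
(A) has a primary amino group (-NH2) but the -NH2 is not attached to a carbonyl carbon.
(B) has a methyl-ester group (-C(=O)OCH3) but the carbonyl is bonded to O, not to an NX3 nitrogen.
(C) has a primary amino group (-NH2) but the -NH2 is not attached to a carbonyl carbon.
(D) contains a primary amide (-C(=O)NH2), which satisfies every atom and bond constraint.
So the answer is (D).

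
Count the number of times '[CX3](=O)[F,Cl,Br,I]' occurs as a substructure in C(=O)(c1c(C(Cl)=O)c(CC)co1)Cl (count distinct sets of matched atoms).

[CX3](=O)[F,Cl,Br,I] is the SMARTS for an acyl halide: a carbonyl carbon bonded to a halogen.
The molecule carries 2 separate instances of an acyl chloride (-C(=O)Cl) meeting every constraint; each maps to a distinct set of atoms, giving 2 matches.

2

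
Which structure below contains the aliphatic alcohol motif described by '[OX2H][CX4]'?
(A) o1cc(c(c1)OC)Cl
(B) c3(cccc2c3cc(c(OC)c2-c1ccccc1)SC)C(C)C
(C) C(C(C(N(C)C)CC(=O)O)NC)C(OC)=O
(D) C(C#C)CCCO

[OX2H][CX4] describes a hydroxyl oxygen bound to an sp3 (X4) carbon (an aliphatic alcohol).
(A) has a methoxy ether (-OCH3) but the oxygen has H0 (ether), not H1.
(B) has a methoxy ether (-OCH3) but the oxygen has H0 (ether), not H1.
(C) has a carboxylic acid group (-C(=O)OH) but the -OH is on a CX3 carbonyl carbon, not a CX4 carbon.
(D) contains a hydroxyl group (-OH), which satisfies every atom and bond constraint.
So the answer is (D).

D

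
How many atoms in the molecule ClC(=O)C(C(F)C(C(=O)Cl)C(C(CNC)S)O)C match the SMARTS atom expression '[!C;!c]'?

8

The query [!C;!c] means: neither aliphatic nor aromatic carbon — same as [!#6].
Check the 18 heavy atoms by environment: 10× C → no; 1× S → match; 3× O → match; 2× Cl → match; 1× N → match; 1× F → match.
Summing the matching environments: 1 + 3 + 2 + 1 + 1 = 8 matching atoms.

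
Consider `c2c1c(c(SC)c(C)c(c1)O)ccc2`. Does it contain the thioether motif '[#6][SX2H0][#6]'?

Yes

The pattern [#6][SX2H0][#6] describes an aliphatic sulfur bridging two carbons with no H on the sulfur — a thioether.
The molecule carries a methylthio ether (-SCH3), whose atoms satisfy every constraint of the query, so the pattern matches.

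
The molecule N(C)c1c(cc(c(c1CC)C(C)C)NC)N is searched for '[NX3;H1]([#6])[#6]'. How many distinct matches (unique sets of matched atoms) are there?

2

[NX3;H1]([#6])[#6] is the SMARTS for a secondary amine: a trivalent nitrogen with one H, bonded to two carbons.
The molecule carries 2 separate instances of an N-methylamino group (-NHCH3) meeting every constraint; each maps to a distinct set of atoms, giving 2 matches.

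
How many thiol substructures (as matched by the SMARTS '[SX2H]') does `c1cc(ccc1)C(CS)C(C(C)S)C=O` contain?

2

[SX2H] is the SMARTS for a thiol: an aliphatic sulfur with two connections, one being H.
The molecule carries 2 separate instances of a thiol (-SH) meeting every constraint; each maps to a distinct set of atoms, giving 2 matches.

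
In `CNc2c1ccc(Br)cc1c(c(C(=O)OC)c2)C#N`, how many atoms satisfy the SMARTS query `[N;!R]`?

2

Check the 19 heavy atoms by environment: 10× c (aromatic, in 6-ring) → no; 4× C (acyclic) → no; 2× N (acyclic) → match; 2× O (acyclic) → no; 1× Br (acyclic) → no.
That gives 2 matching atoms.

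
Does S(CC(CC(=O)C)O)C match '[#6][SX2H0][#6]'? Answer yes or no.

The pattern [#6][SX2H0][#6] describes an aliphatic sulfur bridging two carbons with no H on the sulfur — a thioether.
The molecule carries a methylthio ether (-SCH3), whose atoms satisfy every constraint of the query, so the pattern matches.

Yes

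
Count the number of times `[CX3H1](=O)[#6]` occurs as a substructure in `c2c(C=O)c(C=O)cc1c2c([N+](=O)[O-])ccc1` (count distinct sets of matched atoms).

[CX3H1](=O)[#6] is the SMARTS for an aldehyde: an sp2 carbon with one H, double-bonded to O and single-bonded to carbon.
The molecule carries 2 separate instances of an aldehyde (-CHO) meeting every constraint; each maps to a distinct set of atoms, giving 2 matches.

2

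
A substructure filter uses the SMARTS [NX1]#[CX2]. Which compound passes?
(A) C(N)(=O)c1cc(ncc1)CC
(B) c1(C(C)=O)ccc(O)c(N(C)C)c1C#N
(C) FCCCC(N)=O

B

[NX1]#[CX2] describes a nitrogen triple-bonded to a two-connected carbon (a nitrile).
(A) has a primary amide (-C(=O)NH2) but the nitrogen is NX3, not NX1.
(B) contains a nitrile (-C#N), which satisfies every atom and bond constraint.
(C) has a primary amide (-C(=O)NH2) but the nitrogen is NX3, not NX1.
So the answer is (B).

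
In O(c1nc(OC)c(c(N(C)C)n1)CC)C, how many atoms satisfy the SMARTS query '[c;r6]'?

Check the 15 heavy atoms by environment: 2× n (aromatic, in 6-ring) → no; 4× c (aromatic, in 6-ring) → match; 6× C (acyclic) → no; 1× N (acyclic) → no; 2× O (acyclic) → no.
That gives 4 matching atoms.

4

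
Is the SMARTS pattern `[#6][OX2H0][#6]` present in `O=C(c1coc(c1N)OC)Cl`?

The pattern [#6][OX2H0][#6] describes an aliphatic oxygen bridging two carbons with no H on the oxygen — an ether.
The molecule carries a methoxy ether (-OCH3), whose atoms satisfy every constraint of the query, so the pattern matches.

Yes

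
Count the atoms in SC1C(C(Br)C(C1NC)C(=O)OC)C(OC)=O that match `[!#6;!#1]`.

7

Check the 17 heavy atoms by environment: 10× C → no; 4× O → match; 1× Br → match; 1× S → match; 1× N → match.
Summing the matching environments: 4 + 1 + 1 + 1 = 7 matching atoms.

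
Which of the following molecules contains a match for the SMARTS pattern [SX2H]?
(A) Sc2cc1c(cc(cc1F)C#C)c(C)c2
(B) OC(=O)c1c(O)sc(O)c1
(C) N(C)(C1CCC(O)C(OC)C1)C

[SX2H] describes an aliphatic sulfur with two connections, one being H (a thiol).
(A) contains a thiol (-SH), which satisfies every atom and bond constraint.
(B) has a hydroxyl group (-OH) but it is an -OH, not an -SH.
(C) has a hydroxyl group (-OH) but it is an -OH, not an -SH.
So the answer is (A).

A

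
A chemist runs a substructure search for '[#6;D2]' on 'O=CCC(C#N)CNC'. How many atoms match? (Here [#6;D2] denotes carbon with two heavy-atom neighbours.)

4

The query [#6;D2] means: any carbon bonded to exactly two heavy atoms.
Check the 9 heavy atoms by environment: 4× C (D2) → match; 1× C (D3) → no; 1× N (D2) → no; 1× C (D1) → no; 1× O (D1) → no; 1× N (D1) → no.
That gives 4 matching atoms.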